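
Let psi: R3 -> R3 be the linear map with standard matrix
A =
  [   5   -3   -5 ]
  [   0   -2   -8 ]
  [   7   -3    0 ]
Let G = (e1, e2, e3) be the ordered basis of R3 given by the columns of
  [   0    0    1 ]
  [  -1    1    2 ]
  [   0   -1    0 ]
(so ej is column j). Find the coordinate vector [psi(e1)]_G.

(1, -3, 3)

Compute psi(e1) = A e1 = (3, 2, 3) in standard coordinates.
Then write this in G-coordinates: solve for y in y_1 e1 + ... + y_3 e3 = (3, 2, 3).
This gives y = (1, -3, 3), which is column 1 of [psi]_G.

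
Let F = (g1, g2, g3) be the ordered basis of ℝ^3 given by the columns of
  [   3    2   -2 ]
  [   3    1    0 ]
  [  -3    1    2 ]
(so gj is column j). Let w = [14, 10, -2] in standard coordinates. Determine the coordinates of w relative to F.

[2, 4, 0]

We seek scalars with c_1 g1 + ... + c_3 g3 = w; equivalently solve M c = w where the columns of M are g1, ..., g3.
Gaussian elimination on [M | w] yields c = (2, 4, 0).
Check: 2g1 + 4g2 + 0·g3 = [14, 10, -2].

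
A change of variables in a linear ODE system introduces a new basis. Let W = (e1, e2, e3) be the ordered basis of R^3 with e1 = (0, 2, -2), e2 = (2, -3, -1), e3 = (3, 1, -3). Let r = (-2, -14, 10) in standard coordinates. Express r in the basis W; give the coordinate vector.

Write r = c_1 e1 + ... + c_3 e3 and solve for the c_i.
Row-reducing the augmented matrix [M | r] gives c = (-3, 2, -2).
Check: -3e1 + 2e2 - 2e3 = (-2, -14, 10).

(-3, 2, -2)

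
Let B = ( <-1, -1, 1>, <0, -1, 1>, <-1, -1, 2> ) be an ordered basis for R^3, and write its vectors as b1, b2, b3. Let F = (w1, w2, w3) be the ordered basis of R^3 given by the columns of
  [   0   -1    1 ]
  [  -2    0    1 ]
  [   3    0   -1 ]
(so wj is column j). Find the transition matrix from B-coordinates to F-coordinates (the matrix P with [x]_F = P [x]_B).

[[0, 0, 1], [0, -1, 2], [-1, -1, 1]]

Column j of P is [bj]_F, since P maps B-coordinates to F-coordinates.
Expressing b1 in F: b1 = 0·w1 + 0·w2 - w3, so column 1 of P is <0, 0, -1>.
Doing the same for each bj gives P = [[0, 0, 1], [0, -1, 2], [-1, -1, 1]].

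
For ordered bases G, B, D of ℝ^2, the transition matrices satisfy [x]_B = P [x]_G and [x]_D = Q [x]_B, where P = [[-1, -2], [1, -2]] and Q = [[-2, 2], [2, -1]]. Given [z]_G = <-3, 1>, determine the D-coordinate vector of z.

<-12, 7>

Apply P to get B-coordinates <1, -5>, then Q to get D-coordinates.
The result is [z]_D = <-12, 7>.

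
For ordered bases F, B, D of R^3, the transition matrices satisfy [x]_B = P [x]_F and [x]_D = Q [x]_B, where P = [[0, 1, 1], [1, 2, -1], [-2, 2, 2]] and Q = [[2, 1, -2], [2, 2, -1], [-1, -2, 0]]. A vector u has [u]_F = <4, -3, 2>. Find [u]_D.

<14, 0, 9>

Apply P to get B-coordinates <-1, -4, -10>, then Q to get D-coordinates.
The result is [u]_D = <14, 0, 9>.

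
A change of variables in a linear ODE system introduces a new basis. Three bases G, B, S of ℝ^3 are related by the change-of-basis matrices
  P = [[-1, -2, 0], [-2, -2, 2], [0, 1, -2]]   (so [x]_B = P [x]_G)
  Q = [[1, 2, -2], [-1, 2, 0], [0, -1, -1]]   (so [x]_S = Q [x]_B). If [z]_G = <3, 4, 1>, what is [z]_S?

Composing the changes, [z]_S = Q P [z]_G.
Q P = [[-5, -8, 8], [-3, -2, 4], [2, 1, 0]]; applying this to <3, 4, 1> gives <-39, -13, 10>.

<-39, -13, 10>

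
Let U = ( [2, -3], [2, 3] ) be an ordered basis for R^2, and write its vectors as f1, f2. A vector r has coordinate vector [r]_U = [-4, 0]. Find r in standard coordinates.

The coordinates say r = -4f1 + 0·f2; adding the scaled basis vectors gives [-8, 12].

[-8, 12]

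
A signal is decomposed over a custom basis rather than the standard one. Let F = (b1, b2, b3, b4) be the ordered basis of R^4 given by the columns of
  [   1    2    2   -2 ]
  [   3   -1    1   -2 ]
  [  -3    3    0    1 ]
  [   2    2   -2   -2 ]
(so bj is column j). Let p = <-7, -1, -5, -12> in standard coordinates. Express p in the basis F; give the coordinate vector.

[p]_F is the unique c with M c = p, where M has columns b1, ..., b4.
Solving this 4x4 system gives c = (-1, -3, 1, 1).
Check: -b1 - 3b2 + b3 + b4 = <-7, -1, -5, -12>.

<-1, -3, 1, 1>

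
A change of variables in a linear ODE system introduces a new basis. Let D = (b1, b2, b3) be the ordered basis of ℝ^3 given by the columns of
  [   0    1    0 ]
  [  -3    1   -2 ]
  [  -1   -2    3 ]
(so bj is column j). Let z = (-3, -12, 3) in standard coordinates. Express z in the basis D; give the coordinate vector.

(3, -3, 0)

[z]_D is the unique c with M c = z, where M has columns b1, ..., b3.
Gaussian elimination on [M | z] yields c = (3, -3, 0).
Check: 3b1 - 3b2 + 0·b3 = (-3, -12, 3).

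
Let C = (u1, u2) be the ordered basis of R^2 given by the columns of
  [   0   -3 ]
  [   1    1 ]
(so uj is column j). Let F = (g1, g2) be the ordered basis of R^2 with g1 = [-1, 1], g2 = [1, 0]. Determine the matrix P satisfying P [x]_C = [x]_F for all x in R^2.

Column j of P is [uj]_F, since P maps C-coordinates to F-coordinates.
Expressing u1 in F: u1 = g1 + g2, so column 1 of P is [1, 1].
Doing the same for each uj gives P = [[1, 1], [1, -2]].

[[1, 1], [1, -2]]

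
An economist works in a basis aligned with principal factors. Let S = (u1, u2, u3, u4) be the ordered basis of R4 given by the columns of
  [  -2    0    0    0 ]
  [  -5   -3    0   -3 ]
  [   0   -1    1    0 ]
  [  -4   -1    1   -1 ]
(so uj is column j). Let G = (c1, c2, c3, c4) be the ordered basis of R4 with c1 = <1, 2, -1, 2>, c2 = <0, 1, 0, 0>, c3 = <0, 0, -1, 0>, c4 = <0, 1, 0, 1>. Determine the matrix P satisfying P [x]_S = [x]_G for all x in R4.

[[-2, 0, 0, 0], [-1, -2, -1, -2], [2, 1, -1, 0], [0, -1, 1, -1]]

Let M have columns uj and N have columns cj. Then for every x, N [x]_G = x = M [x]_S, so P = N^(-1) M.
Since det N = -1, N^(-1) has integer entries; multiplying gives P = [[-2, 0, 0, 0], [-1, -2, -1, -2], [2, 1, -1, 0], [0, -1, 1, -1]].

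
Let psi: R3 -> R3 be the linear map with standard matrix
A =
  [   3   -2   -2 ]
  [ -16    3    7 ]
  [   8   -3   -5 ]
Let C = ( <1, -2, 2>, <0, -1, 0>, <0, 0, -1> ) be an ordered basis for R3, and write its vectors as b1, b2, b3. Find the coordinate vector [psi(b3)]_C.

Column 3 of [psi]_C is the C-coordinate vector of psi(b3).
In standard coordinates psi(b3) = A b3 = <2, -7, 5>.
Converting to C: <2, -7, 5> = 2b1 + 3b2 - b3, so the coordinate vector is <2, 3, -1>.

<2, 3, -1>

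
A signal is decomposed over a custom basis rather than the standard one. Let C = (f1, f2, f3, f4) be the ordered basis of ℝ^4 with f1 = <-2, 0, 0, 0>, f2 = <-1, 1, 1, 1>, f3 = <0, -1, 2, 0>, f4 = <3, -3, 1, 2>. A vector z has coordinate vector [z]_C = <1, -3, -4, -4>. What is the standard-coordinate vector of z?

<-11, 13, -15, -11>

z = M [z]_C, where M has columns f1, ..., f4.
Carrying out the matrix-vector product, z = <-11, 13, -15, -11>.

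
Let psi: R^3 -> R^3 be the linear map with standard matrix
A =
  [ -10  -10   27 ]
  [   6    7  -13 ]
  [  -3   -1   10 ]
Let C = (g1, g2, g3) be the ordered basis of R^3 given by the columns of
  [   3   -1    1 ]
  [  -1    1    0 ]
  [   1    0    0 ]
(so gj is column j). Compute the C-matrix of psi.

[[2, 2, -3], [0, 3, 3], [1, -3, 2]]

With P the matrix whose columns are g1, ..., g3, [psi]_C = P^(-1) A P.
Column by column: psi(g1) = A g1 = [7, -2, 2]; its C-coordinates [2, 0, 1] give column 1.
Continuing for each basis vector yields [psi]_C = [[2, 2, -3], [0, 3, 3], [1, -3, 2]].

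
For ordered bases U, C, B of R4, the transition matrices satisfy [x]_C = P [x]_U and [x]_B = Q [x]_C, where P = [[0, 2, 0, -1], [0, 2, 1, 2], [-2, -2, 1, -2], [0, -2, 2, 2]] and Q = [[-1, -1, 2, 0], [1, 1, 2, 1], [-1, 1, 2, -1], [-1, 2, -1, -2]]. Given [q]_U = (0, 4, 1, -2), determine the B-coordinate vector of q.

(-21, -1, -1, 23)

Composing the changes, [q]_B = Q P [q]_U.
Q P = [[-4, -8, 1, -5], [-4, -2, 5, -1], [-4, -2, 1, -3], [2, 8, -3, 3]]; applying this to (0, 4, 1, -2) gives (-21, -1, -1, 23).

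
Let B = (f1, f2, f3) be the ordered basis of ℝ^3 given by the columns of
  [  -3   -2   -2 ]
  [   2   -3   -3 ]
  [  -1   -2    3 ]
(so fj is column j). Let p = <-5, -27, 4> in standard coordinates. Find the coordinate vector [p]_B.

Write p = c_1 f1 + ... + c_3 f3 and solve for the c_i.
Row-reducing the augmented matrix [M | p] gives c = (-3, 4, 3).
Check: -3f1 + 4f2 + 3f3 = <-5, -27, 4>.

<-3, 4, 3>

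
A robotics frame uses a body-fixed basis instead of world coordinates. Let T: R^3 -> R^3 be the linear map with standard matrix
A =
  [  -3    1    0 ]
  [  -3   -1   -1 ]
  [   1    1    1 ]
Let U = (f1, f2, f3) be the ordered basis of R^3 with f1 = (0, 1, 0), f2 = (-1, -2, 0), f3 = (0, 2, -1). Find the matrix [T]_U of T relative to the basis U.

[[-1, -3, -3], [-1, -1, -2], [-1, 3, -1]]

Let P have columns f1, ..., f3. Then [T]_U = P^(-1) A P.
Here det P = -1, so P^(-1) is integer; computing A P first and then P^(-1)(A P) gives [[-1, -3, -3], [-1, -1, -2], [-1, 3, -1]].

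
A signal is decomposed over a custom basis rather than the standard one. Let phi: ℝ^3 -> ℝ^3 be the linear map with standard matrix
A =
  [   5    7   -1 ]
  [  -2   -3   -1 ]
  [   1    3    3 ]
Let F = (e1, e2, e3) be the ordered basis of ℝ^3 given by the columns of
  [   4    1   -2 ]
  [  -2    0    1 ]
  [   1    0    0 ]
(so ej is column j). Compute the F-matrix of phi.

With P the matrix whose columns are e1, ..., e3, [phi]_F = P^(-1) A P.
Column by column: phi(e1) = A e1 = [5, -3, 1]; its F-coordinates [1, -1, -1] give column 1.
Continuing for each basis vector yields [phi]_F = [[1, 1, 1], [-1, 1, -1], [-1, 0, 3]].

[[1, 1, 1], [-1, 1, -1], [-1, 0, 3]]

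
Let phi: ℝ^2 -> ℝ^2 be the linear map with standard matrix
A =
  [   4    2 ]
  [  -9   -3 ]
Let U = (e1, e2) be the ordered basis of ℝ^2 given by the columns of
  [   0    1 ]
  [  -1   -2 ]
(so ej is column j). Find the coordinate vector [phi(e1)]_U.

(1, -2)

Column 1 of [phi]_U is the U-coordinate vector of phi(e1).
In standard coordinates phi(e1) = A e1 = (-2, 3).
Converting to U: (-2, 3) = e1 - 2e2, so the coordinate vector is (1, -2).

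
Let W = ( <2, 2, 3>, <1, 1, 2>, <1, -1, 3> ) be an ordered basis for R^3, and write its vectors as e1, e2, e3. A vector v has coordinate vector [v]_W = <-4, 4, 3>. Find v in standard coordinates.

v = M [v]_W, where M has columns e1, ..., e3.
Carrying out the matrix-vector product, v = <-1, -7, 5>.

<-1, -7, 5>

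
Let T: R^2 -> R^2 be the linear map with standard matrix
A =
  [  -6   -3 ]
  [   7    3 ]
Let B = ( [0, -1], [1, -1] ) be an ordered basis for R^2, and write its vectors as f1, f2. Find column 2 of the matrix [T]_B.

Column 2 of [T]_B is the B-coordinate vector of T(f2).
In standard coordinates T(f2) = A f2 = [-3, 4].
Converting to B: [-3, 4] = -f1 - 3f2, so the coordinate vector is [-1, -3].

[-1, -3]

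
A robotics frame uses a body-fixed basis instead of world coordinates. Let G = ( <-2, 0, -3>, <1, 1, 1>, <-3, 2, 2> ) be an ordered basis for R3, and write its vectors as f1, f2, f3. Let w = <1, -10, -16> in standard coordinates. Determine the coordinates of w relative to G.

<2, -4, -3>

[w]_G is the unique c with M c = w, where M has columns f1, ..., f3.
Solving this 3x3 system gives c = (2, -4, -3).
Check: 2f1 - 4f2 - 3f3 = <1, -10, -16>.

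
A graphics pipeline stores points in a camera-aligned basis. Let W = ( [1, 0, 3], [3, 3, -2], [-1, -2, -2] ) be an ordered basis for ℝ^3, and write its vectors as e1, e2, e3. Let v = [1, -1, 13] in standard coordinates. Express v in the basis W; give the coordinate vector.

[3, -1, -1]

We seek scalars with c_1 e1 + ... + c_3 e3 = v; equivalently solve M c = v where the columns of M are e1, ..., e3.
Solving this 3x3 system gives c = (3, -1, -1).
Check: 3e1 - e2 - e3 = [1, -1, 13].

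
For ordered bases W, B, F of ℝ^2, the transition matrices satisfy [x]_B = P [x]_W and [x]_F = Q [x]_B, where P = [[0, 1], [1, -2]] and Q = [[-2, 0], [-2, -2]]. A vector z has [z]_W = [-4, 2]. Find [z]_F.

[-4, 12]

Composing the changes, [z]_F = Q P [z]_W.
Q P = [[0, -2], [-2, 2]]; applying this to [-4, 2] gives [-4, 12].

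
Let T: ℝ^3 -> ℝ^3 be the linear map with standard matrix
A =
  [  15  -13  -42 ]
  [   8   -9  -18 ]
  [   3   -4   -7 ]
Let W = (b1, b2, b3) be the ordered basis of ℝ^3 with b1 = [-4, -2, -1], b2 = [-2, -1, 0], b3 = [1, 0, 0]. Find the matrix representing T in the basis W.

[[-3, 2, -3], [2, 3, -2], [0, -3, -1]]

Let P have columns b1, ..., b3. Then [T]_W = P^(-1) A P.
Here det P = -1, so P^(-1) is integer; computing A P first and then P^(-1)(A P) gives [[-3, 2, -3], [2, 3, -2], [0, -3, -1]].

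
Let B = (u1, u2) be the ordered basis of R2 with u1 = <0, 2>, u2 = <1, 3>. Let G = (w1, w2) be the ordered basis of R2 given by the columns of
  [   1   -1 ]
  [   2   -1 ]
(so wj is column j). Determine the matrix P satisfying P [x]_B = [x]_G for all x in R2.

Take x = uj: its B-coordinates are the j-th standard unit vector, so P e_j — column j of P — equals [uj]_G.
u1 = 2w1 + 2w2, giving column 1 = <2, 2>; repeating for each j gives P = [[2, 2], [2, 1]].

[[2, 2], [2, 1]]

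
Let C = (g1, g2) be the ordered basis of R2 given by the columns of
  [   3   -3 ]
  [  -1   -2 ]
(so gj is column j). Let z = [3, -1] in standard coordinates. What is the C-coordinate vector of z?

We seek scalars with c_1 g1 + c_2 g2 = z; equivalently solve M c = z where the columns of M are g1, g2.
System: 3c_1 - 3c_2 = 3, -c_1 - 2c_2 = -1; solving gives c_1 = 1, c_2 = 0.
Check: g1 + 0·g2 = [3, -1].

[1, 0]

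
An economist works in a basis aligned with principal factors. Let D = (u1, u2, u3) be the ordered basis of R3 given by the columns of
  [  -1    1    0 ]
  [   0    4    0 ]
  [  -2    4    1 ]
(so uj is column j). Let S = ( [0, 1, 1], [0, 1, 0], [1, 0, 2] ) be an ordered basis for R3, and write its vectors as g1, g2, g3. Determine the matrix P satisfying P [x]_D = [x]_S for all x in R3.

Take x = uj: its D-coordinates are the j-th standard unit vector, so P e_j — column j of P — equals [uj]_S.
u1 = 0·g1 + 0·g2 - g3, giving column 1 = [0, 0, -1]; repeating for each j gives P = [[0, 2, 1], [0, 2, -1], [-1, 1, 0]].

[[0, 2, 1], [0, 2, -1], [-1, 1, 0]]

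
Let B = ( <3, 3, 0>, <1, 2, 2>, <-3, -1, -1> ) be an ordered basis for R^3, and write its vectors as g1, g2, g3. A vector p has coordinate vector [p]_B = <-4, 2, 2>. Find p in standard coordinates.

<-16, -10, 2>

The coordinates say p = -4g1 + 2g2 + 2g3; adding the scaled basis vectors gives <-16, -10, 2>.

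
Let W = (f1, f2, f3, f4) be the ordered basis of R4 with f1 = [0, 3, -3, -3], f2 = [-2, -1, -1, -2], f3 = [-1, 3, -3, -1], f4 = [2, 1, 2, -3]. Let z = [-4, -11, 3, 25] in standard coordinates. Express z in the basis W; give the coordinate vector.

[-3, -2, 0, -4]

[z]_W is the unique c with M c = z, where M has columns f1, ..., f4.
Solving this 4x4 system gives c = (-3, -2, 0, -4).
Check: -3f1 - 2f2 + 0·f3 - 4f4 = [-4, -11, 3, 25].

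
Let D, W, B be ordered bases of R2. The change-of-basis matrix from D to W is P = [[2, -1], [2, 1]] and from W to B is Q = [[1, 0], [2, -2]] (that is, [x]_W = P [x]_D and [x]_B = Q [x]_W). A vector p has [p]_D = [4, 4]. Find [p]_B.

First [p]_W = P [p]_D = [4, 12].
Then [p]_B = Q [p]_W = [4, -16].

[4, -16]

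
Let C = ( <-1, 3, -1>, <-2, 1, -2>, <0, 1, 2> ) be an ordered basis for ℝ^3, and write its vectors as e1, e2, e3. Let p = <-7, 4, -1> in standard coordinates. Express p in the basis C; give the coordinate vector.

<-1, 4, 3>

We seek scalars with c_1 e1 + ... + c_3 e3 = p; equivalently solve M c = p where the columns of M are e1, ..., e3.
Gaussian elimination on [M | p] yields c = (-1, 4, 3).
Check: -e1 + 4e2 + 3e3 = <-7, 4, -1>.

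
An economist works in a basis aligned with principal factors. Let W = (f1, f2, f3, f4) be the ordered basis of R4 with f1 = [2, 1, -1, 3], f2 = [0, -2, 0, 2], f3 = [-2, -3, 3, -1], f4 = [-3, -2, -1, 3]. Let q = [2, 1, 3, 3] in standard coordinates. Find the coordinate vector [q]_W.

[3, -2, 2, 0]

We seek scalars with c_1 f1 + ... + c_4 f4 = q; equivalently solve M c = q where the columns of M are f1, ..., f4.
Solving this 4x4 system gives c = (3, -2, 2, 0).
Check: 3f1 - 2f2 + 2f3 + 0·f4 = [2, 1, 3, 3].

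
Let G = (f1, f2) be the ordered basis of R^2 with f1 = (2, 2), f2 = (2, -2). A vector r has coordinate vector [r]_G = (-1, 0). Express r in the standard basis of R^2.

(-2, -2)

The coordinates say r = -f1 + 0·f2; adding the scaled basis vectors gives (-2, -2).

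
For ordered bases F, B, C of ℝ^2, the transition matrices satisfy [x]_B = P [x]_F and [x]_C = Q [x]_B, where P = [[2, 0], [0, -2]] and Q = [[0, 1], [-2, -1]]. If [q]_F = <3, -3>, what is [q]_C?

Composing the changes, [q]_C = Q P [q]_F.
Q P = [[0, -2], [-4, 2]]; applying this to <3, -3> gives <6, -18>.

<6, -18>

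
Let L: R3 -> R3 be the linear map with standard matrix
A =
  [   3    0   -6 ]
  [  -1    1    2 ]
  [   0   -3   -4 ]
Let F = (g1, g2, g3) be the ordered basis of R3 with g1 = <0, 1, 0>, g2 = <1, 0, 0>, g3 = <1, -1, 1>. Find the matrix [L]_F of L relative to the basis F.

[[-2, -1, -1], [3, 3, -2], [-3, 0, -1]]

Let P have columns g1, ..., g3. Then [L]_F = P^(-1) A P.
Here det P = -1, so P^(-1) is integer; computing A P first and then P^(-1)(A P) gives [[-2, -1, -1], [3, 3, -2], [-3, 0, -1]].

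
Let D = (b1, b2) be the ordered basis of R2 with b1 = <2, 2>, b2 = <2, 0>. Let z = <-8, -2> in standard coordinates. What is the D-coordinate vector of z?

<-1, -3>

[z]_D is the unique c with M c = z, where M has columns b1, b2.
System: 2c_1 + 2c_2 = -8, 2c_1 + 0c_2 = -2; solving gives c_1 = -1, c_2 = -3.
Check: -b1 - 3b2 = <-8, -2>.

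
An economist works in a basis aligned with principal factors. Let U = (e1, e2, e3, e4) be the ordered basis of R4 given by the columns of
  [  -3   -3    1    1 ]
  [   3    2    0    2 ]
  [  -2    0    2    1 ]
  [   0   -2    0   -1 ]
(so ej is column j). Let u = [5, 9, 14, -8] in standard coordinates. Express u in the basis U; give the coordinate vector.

We seek scalars with c_1 e1 + ... + c_4 e4 = u; equivalently solve M c = u where the columns of M are e1, ..., e4.
Row-reducing the augmented matrix [M | u] gives c = (-1, 2, 4, 4).
Check: -e1 + 2e2 + 4e3 + 4e4 = [5, 9, 14, -8].

[-1, 2, 4, 4]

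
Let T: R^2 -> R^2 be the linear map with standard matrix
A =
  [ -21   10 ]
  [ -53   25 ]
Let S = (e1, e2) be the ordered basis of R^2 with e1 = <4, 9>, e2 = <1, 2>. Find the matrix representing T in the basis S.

With P the matrix whose columns are e1, e2, [T]_S = P^(-1) A P.
Column by column: T(e1) = A e1 = <6, 13>; its S-coordinates <1, 2> give column 1.
Continuing for each basis vector yields [T]_S = [[1, -1], [2, 3]].

[[1, -1], [2, 3]]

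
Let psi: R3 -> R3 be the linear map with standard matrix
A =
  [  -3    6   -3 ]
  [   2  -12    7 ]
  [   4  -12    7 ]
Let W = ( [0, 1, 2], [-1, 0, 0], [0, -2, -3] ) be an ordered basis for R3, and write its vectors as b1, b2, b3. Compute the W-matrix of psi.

[[-2, -2, -3], [0, -3, 3], [-2, 0, -3]]

Let P have columns b1, ..., b3. Then [psi]_W = P^(-1) A P.
Here det P = 1, so P^(-1) is integer; computing A P first and then P^(-1)(A P) gives [[-2, -2, -3], [0, -3, 3], [-2, 0, -3]].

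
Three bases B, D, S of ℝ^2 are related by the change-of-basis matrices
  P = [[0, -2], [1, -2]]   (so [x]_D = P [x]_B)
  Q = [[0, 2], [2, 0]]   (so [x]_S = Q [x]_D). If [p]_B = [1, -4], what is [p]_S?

Apply P to get D-coordinates [8, 9], then Q to get S-coordinates.
The result is [p]_S = [18, 16].

[18, 16]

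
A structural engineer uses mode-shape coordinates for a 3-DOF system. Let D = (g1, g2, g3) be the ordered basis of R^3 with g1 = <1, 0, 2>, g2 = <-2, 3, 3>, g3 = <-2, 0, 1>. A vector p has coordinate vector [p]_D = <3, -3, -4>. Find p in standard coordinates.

p = M [p]_D, where M has columns g1, ..., g3.
Carrying out the matrix-vector product, p = <17, -9, -7>.

<17, -9, -7>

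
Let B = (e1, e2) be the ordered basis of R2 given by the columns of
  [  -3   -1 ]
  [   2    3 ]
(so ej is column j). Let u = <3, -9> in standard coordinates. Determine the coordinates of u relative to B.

[u]_B is the unique c with M c = u, where M has columns e1, e2.
System: -3c_1 - c_2 = 3, 2c_1 + 3c_2 = -9; solving gives c_1 = 0, c_2 = -3.
Check: 0·e1 - 3e2 = <3, -9>.

<0, -3>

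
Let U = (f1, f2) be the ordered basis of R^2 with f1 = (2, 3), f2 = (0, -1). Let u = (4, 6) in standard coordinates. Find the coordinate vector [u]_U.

[u]_U is the unique c with M c = u, where M has columns f1, f2.
System: 2c_1 + 0c_2 = 4, 3c_1 - c_2 = 6; solving gives c_1 = 2, c_2 = 0.
Check: 2f1 + 0·f2 = (4, 6).

(2, 0)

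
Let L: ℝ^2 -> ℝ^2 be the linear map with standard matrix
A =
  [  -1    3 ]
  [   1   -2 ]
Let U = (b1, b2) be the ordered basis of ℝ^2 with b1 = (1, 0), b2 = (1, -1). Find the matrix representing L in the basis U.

Let P have columns b1, b2. Then [L]_U = P^(-1) A P.
Here det P = -1, so P^(-1) is integer; computing A P first and then P^(-1)(A P) gives [[0, -1], [-1, -3]].

[[0, -1], [-1, -3]]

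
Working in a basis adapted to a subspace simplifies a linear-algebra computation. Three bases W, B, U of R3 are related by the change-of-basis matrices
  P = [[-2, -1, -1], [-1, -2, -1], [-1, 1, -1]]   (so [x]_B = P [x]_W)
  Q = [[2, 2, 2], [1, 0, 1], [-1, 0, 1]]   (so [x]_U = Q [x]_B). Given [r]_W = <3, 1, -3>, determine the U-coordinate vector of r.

<-10, -3, 5>

Apply P to get B-coordinates <-4, -2, 1>, then Q to get U-coordinates.
The result is [r]_U = <-10, -3, 5>.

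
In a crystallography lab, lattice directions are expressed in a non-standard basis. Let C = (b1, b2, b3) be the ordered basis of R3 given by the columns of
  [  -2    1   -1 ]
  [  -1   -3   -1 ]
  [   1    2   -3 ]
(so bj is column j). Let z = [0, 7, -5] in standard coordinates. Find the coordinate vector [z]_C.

We seek scalars with c_1 b1 + ... + c_3 b3 = z; equivalently solve M c = z where the columns of M are b1, ..., b3.
Gaussian elimination on [M | z] yields c = (-1, -2, 0).
Check: -b1 - 2b2 + 0·b3 = [0, 7, -5].

[-1, -2, 0]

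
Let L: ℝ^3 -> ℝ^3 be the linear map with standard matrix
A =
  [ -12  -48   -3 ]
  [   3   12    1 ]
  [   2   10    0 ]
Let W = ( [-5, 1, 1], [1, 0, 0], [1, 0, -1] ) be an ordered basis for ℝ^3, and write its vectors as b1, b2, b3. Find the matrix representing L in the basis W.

With P the matrix whose columns are b1, ..., b3, [L]_W = P^(-1) A P.
Column by column: L(b1) = A b1 = [9, -2, 0]; its W-coordinates [-2, 1, -2] give column 1.
Continuing for each basis vector yields [L]_W = [[-2, 3, 2], [1, 2, 1], [-2, 1, 0]].

[[-2, 3, 2], [1, 2, 1], [-2, 1, 0]]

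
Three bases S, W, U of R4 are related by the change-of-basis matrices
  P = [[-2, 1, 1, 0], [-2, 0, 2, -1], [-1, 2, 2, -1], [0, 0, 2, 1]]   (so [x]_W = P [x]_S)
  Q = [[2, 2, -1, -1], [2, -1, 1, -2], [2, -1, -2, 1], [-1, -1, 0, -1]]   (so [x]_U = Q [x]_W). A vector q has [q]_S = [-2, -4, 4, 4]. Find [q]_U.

[14, -26, 16, -24]

First [q]_W = P [q]_S = [4, 8, -2, 12].
Then [q]_U = Q [q]_W = [14, -26, 16, -24].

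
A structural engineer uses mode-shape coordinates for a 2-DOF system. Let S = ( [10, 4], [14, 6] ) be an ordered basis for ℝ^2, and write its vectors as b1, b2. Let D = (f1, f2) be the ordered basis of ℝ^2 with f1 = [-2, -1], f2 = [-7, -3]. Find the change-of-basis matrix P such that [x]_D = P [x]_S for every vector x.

Column j of P is [bj]_D, since P maps S-coordinates to D-coordinates.
Expressing b1 in D: b1 = 2f1 - 2f2, so column 1 of P is [2, -2].
Doing the same for each bj gives P = [[2, 0], [-2, -2]].

[[2, 0], [-2, -2]]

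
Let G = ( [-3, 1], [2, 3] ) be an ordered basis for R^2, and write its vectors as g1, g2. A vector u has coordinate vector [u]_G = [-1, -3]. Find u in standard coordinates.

[-3, -10]

By definition u = -g1 - 3g2.
Summing componentwise gives [-3, -10].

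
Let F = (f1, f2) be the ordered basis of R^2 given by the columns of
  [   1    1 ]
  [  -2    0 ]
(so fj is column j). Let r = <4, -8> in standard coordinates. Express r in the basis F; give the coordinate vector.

<4, 0>

We seek scalars with c_1 f1 + c_2 f2 = r; equivalently solve M c = r where the columns of M are f1, f2.
System: c_1 + c_2 = 4, -2c_1 + 0c_2 = -8; solving gives c_1 = 4, c_2 = 0.
Check: 4f1 + 0·f2 = <4, -8>.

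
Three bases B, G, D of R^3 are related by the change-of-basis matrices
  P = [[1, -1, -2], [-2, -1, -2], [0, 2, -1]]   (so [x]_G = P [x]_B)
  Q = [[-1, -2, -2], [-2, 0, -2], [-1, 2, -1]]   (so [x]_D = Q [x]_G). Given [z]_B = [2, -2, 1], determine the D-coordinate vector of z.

First [z]_G = P [z]_B = [2, -4, -5].
Then [z]_D = Q [z]_G = [16, 6, -5].

[16, 6, -5]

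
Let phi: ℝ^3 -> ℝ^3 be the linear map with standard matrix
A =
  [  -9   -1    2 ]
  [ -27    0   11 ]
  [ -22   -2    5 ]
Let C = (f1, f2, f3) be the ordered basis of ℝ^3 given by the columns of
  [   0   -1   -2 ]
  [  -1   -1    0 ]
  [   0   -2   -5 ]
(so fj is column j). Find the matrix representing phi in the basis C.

With P the matrix whose columns are f1, ..., f3, [phi]_C = P^(-1) A P.
Column by column: phi(f1) = A f1 = (1, 0, 2); its C-coordinates (1, -1, 0) give column 1.
Continuing for each basis vector yields [phi]_C = [[1, -3, 3], [-1, -2, -2], [0, -2, -3]].

[[1, -3, 3], [-1, -2, -2], [0, -2, -3]]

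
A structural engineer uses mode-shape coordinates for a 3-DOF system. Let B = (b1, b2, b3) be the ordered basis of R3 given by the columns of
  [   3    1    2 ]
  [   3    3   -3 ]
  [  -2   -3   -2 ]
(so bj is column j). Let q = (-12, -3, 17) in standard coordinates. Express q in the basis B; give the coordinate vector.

[q]_B is the unique c with M c = q, where M has columns b1, ..., b3.
Solving this 3x3 system gives c = (-1, -3, -3).
Check: -b1 - 3b2 - 3b3 = (-12, -3, 17).

(-1, -3, -3)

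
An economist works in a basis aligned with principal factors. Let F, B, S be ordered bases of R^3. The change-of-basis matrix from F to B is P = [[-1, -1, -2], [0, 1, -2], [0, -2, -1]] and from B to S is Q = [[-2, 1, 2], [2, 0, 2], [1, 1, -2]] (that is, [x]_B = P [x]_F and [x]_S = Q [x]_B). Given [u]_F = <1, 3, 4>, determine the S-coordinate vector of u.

Apply P to get B-coordinates <-12, -5, -10>, then Q to get S-coordinates.
The result is [u]_S = <-1, -44, 3>.

<-1, -44, 3>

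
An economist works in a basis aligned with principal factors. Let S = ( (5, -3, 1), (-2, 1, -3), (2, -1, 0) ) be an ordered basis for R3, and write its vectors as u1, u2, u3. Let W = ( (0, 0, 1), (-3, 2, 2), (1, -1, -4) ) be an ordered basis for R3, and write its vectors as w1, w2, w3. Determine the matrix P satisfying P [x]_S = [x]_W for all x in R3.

Take x = uj: its S-coordinates are the j-th standard unit vector, so P e_j — column j of P — equals [uj]_W.
u1 = w1 - 2w2 - w3, giving column 1 = (1, -2, -1); repeating for each j gives P = [[1, -1, -2], [-2, 1, -1], [-1, 1, -1]].

[[1, -1, -2], [-2, 1, -1], [-1, 1, -1]]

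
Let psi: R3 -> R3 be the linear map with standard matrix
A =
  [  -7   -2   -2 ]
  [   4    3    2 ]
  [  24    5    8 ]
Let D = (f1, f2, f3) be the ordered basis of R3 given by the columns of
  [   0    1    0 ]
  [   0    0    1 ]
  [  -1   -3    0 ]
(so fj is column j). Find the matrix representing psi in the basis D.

[[2, 3, 1], [2, -1, -2], [-2, -2, 3]]

With P the matrix whose columns are f1, ..., f3, [psi]_D = P^(-1) A P.
Column by column: psi(f1) = A f1 = [2, -2, -8]; its D-coordinates [2, 2, -2] give column 1.
Continuing for each basis vector yields [psi]_D = [[2, 3, 1], [2, -1, -2], [-2, -2, 3]].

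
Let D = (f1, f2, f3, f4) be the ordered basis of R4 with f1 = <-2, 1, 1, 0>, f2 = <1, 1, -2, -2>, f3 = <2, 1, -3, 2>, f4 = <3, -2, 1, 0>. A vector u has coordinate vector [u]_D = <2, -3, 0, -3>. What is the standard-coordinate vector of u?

<-16, 5, 5, 6>

u = M [u]_D, where M has columns f1, ..., f4.
Carrying out the matrix-vector product, u = <-16, 5, 5, 6>.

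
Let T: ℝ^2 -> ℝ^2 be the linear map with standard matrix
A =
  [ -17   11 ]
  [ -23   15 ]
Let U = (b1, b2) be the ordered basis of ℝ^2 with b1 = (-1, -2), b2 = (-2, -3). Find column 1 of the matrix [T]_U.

(-1, 3)

Compute T(b1) = A b1 = (-5, -7) in standard coordinates.
Then write this in U-coordinates: solve for y in y_1 b1 + y_2 b2 = (-5, -7).
This gives y = (-1, 3), which is column 1 of [T]_U.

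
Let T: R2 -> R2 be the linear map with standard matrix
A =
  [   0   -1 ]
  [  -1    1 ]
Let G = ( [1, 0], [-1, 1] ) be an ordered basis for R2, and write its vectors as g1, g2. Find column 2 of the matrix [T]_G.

Compute T(g2) = A g2 = [-1, 2] in standard coordinates.
Then write this in G-coordinates: solve for y in y_1 g1 + y_2 g2 = [-1, 2].
This gives y = [1, 2], which is column 2 of [T]_G.

[1, 2]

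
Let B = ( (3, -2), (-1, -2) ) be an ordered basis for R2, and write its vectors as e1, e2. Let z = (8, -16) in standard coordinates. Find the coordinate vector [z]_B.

(4, 4)

Write z = c_1 e1 + c_2 e2 and solve for the c_i.
System: 3c_1 - c_2 = 8, -2c_1 - 2c_2 = -16; solving gives c_1 = 4, c_2 = 4.
Check: 4e1 + 4e2 = (8, -16).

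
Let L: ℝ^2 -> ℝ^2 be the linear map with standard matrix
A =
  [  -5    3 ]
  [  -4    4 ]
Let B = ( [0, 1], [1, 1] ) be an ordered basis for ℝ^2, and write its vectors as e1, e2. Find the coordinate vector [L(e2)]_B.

[2, -2]

Compute L(e2) = A e2 = [-2, 0] in standard coordinates.
Then write this in B-coordinates: solve for y in y_1 e1 + y_2 e2 = [-2, 0].
This gives y = [2, -2], which is column 2 of [L]_B.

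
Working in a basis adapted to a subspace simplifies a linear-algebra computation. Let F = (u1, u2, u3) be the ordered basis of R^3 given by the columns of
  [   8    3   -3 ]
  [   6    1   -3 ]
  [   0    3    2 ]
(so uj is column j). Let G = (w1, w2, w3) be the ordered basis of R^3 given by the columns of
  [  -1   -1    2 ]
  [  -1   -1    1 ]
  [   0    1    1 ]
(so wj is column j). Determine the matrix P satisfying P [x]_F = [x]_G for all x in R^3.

Take x = uj: its F-coordinates are the j-th standard unit vector, so P e_j — column j of P — equals [uj]_G.
u1 = -2w1 - 2w2 + 2w3, giving column 1 = [-2, -2, 2]; repeating for each j gives P = [[-2, 0, 1], [-2, 1, 2], [2, 2, 0]].

[[-2, 0, 1], [-2, 1, 2], [2, 2, 0]]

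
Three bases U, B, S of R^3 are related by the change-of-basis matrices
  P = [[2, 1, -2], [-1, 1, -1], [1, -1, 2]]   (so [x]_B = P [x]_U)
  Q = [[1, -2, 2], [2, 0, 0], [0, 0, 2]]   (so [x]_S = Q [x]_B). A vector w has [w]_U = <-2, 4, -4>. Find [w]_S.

First [w]_B = P [w]_U = <8, 10, -14>.
Then [w]_S = Q [w]_B = <-40, 16, -28>.

<-40, 16, -28>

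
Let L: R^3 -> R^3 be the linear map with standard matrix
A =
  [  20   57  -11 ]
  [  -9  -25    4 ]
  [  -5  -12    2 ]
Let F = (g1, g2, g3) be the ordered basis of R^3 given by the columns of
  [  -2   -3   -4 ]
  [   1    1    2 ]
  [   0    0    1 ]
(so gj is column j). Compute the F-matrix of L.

With P the matrix whose columns are g1, ..., g3, [L]_F = P^(-1) A P.
Column by column: L(g1) = A g1 = (17, -7, -2); its F-coordinates (0, -3, -2) give column 1.
Continuing for each basis vector yields [L]_F = [[0, -3, -3], [-3, -1, -3], [-2, 3, -2]].

[[0, -3, -3], [-3, -1, -3], [-2, 3, -2]]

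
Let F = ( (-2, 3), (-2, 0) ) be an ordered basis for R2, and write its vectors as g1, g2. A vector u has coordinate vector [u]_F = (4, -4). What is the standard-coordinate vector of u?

The coordinates say u = 4g1 - 4g2; adding the scaled basis vectors gives (0, 12).

(0, 12)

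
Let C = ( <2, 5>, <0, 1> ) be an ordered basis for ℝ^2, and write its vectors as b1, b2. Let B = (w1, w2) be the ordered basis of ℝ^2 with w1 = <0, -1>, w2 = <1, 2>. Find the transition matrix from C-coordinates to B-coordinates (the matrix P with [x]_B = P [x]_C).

Take x = bj: its C-coordinates are the j-th standard unit vector, so P e_j — column j of P — equals [bj]_B.
b1 = -w1 + 2w2, giving column 1 = <-1, 2>; repeating for each j gives P = [[-1, -1], [2, 0]].

[[-1, -1], [2, 0]]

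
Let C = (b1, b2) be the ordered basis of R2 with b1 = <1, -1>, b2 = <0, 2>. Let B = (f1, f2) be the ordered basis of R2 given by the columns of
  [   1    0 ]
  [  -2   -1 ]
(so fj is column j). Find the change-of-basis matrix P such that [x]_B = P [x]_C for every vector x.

Let M have columns bj and N have columns fj. Then for every x, N [x]_B = x = M [x]_C, so P = N^(-1) M.
Since det N = -1, N^(-1) has integer entries; multiplying gives P = [[1, 0], [-1, -2]].

[[1, 0], [-1, -2]]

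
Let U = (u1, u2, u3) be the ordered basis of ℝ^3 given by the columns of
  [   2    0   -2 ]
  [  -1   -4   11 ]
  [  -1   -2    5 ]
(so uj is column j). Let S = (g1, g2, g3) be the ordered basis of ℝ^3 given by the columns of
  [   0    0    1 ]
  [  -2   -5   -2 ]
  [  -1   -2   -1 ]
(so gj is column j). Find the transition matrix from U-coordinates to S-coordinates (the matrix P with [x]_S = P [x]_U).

Let M have columns uj and N have columns gj. Then for every x, N [x]_S = x = M [x]_U, so P = N^(-1) M.
Since det N = -1, N^(-1) has integer entries; multiplying gives P = [[1, 2, -1], [-1, 0, -1], [2, 0, -2]].

[[1, 2, -1], [-1, 0, -1], [2, 0, -2]]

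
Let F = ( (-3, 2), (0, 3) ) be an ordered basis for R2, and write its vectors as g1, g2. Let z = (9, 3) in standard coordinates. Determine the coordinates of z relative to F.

(-3, 3)

We seek scalars with c_1 g1 + c_2 g2 = z; equivalently solve M c = z where the columns of M are g1, g2.
System: -3c_1 + 0c_2 = 9, 2c_1 + 3c_2 = 3; solving gives c_1 = -3, c_2 = 3.
Check: -3g1 + 3g2 = (9, 3).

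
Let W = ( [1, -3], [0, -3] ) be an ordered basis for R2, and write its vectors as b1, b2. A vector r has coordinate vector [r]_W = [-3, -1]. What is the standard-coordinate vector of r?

By definition r = -3b1 - b2.
Summing componentwise gives [-3, 12].

[-3, 12]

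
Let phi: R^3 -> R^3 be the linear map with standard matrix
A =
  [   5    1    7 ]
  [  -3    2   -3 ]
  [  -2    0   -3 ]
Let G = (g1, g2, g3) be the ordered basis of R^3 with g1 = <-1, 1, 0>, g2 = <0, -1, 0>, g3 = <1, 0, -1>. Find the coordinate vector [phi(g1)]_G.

Compute phi(g1) = A g1 = <-4, 5, 2> in standard coordinates.
Then write this in G-coordinates: solve for y in y_1 g1 + ... + y_3 g3 = <-4, 5, 2>.
This gives y = <2, -3, -2>, which is column 1 of [phi]_G.

<2, -3, -2>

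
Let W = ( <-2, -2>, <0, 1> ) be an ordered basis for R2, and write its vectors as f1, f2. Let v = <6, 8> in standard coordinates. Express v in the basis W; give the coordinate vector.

Write v = c_1 f1 + c_2 f2 and solve for the c_i.
System: -2c_1 + 0c_2 = 6, -2c_1 + c_2 = 8; solving gives c_1 = -3, c_2 = 2.
Check: -3f1 + 2f2 = <6, 8>.

<-3, 2>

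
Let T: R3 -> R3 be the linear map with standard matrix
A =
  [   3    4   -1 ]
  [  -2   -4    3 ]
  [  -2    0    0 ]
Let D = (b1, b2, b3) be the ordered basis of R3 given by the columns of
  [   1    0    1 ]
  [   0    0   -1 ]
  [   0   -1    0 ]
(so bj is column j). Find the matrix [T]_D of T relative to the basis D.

[[1, -2, 1], [2, 0, 2], [2, 3, -2]]

The j-th column of [T]_D is [T(bj)]_D.
T(b1) = A b1 = (3, -2, -2) = b1 + 2b2 + 2b3, so column 1 is (1, 2, 2).
Repeating for b2, b3 and assembling the columns gives [[1, -2, 1], [2, 0, 2], [2, 3, -2]].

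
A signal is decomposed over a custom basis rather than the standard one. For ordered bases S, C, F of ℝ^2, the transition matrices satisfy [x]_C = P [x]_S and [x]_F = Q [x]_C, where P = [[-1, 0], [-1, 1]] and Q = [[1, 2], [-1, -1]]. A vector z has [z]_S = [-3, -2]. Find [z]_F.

Composing the changes, [z]_F = Q P [z]_S.
Q P = [[-3, 2], [2, -1]]; applying this to [-3, -2] gives [5, -4].

[5, -4]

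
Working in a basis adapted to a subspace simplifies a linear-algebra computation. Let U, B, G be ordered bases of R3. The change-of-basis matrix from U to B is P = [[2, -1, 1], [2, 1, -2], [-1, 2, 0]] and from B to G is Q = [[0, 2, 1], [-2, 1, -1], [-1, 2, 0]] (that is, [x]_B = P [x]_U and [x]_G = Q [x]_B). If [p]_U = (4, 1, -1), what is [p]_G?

Composing the changes, [p]_G = Q P [p]_U.
Q P = [[3, 4, -4], [-1, 1, -4], [2, 3, -5]]; applying this to (4, 1, -1) gives (20, 1, 16).

(20, 1, 16)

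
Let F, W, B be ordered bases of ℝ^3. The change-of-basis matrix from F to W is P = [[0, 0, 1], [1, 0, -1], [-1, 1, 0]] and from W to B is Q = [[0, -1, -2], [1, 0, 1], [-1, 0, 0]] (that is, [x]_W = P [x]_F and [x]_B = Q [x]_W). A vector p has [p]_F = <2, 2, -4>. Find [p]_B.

Apply P to get W-coordinates <-4, 6, 0>, then Q to get B-coordinates.
The result is [p]_B = <-6, -4, 4>.

<-6, -4, 4>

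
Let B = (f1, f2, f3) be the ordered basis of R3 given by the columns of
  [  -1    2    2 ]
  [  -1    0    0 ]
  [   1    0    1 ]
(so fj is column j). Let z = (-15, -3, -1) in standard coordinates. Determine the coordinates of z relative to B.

We seek scalars with c_1 f1 + ... + c_3 f3 = z; equivalently solve M c = z where the columns of M are f1, ..., f3.
Solving this 3x3 system gives c = (3, -2, -4).
Check: 3f1 - 2f2 - 4f3 = (-15, -3, -1).

(3, -2, -4)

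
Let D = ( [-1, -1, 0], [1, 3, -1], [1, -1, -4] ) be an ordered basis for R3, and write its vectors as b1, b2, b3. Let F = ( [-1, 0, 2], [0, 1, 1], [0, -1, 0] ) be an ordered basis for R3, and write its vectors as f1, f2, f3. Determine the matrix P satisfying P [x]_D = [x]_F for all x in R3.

[[1, -1, -1], [-2, 1, -2], [-1, -2, -1]]

Let M have columns bj and N have columns fj. Then for every x, N [x]_F = x = M [x]_D, so P = N^(-1) M.
Since det N = -1, N^(-1) has integer entries; multiplying gives P = [[1, -1, -1], [-2, 1, -2], [-1, -2, -1]].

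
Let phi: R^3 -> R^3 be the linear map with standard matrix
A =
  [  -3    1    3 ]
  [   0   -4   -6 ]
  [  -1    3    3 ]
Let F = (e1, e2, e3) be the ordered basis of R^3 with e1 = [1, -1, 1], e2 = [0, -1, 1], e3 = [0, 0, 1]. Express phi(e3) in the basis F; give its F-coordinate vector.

Column 3 of [phi]_F is the F-coordinate vector of phi(e3).
In standard coordinates phi(e3) = A e3 = [3, -6, 3].
Converting to F: [3, -6, 3] = 3e1 + 3e2 - 3e3, so the coordinate vector is [3, 3, -3].

[3, 3, -3]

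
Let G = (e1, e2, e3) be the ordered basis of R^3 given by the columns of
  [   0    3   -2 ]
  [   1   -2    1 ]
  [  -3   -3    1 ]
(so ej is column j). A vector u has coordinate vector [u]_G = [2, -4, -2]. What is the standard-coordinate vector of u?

[-8, 8, 4]

u = M [u]_G, where M has columns e1, ..., e3.
Carrying out the matrix-vector product, u = [-8, 8, 4].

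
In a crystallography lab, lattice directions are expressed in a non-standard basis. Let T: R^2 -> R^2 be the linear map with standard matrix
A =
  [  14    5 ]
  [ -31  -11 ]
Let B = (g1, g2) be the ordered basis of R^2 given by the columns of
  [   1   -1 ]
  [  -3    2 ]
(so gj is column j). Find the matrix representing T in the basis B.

[[0, -1], [1, 3]]

The j-th column of [T]_B is [T(gj)]_B.
T(g1) = A g1 = [-1, 2] = 0·g1 + g2, so column 1 is [0, 1].
Repeating for g2 and assembling the columns gives [[0, -1], [1, 3]].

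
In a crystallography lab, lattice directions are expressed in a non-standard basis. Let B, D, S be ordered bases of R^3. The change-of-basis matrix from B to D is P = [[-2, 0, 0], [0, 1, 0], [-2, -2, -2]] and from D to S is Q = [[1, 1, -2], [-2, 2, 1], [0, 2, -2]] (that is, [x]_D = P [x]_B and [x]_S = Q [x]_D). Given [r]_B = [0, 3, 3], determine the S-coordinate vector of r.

Apply P to get D-coordinates [0, 3, -12], then Q to get S-coordinates.
The result is [r]_S = [27, -6, 30].

[27, -6, 30]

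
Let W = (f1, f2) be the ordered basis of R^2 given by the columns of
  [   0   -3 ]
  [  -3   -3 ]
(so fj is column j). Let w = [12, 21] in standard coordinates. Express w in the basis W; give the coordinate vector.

[-3, -4]

[w]_W is the unique c with M c = w, where M has columns f1, f2.
System: 0c_1 - 3c_2 = 12, -3c_1 - 3c_2 = 21; solving gives c_1 = -3, c_2 = -4.
Check: -3f1 - 4f2 = [12, 21].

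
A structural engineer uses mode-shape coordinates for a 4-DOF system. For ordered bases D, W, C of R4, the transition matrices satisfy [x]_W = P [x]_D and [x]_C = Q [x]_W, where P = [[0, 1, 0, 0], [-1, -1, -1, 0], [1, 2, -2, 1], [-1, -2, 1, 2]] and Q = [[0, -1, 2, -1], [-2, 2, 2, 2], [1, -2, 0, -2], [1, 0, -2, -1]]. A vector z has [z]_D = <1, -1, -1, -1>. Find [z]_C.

Apply P to get W-coordinates <-1, 1, 0, -2>, then Q to get C-coordinates.
The result is [z]_C = <1, 0, 1, 1>.

<1, 0, 1, 1>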